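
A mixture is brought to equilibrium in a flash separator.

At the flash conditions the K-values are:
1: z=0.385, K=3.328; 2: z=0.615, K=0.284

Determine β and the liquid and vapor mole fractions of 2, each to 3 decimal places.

β = 0.274, x_2 = 0.765, y_2 = 0.217

Binary case is linear: z₁(K₁−1)(1+β(K₂−1)) + z₂(K₂−1)(1+β(K₁−1)) = 0
⇒ β = [z₁(K₁−1)+z₂(K₂−1)] / [−(K₁−1)(K₂−1)] = 0.4559/1.6668 = 0.274
Compositions from xᵢ = zᵢ/(1+β(Kᵢ−1)), yᵢ = Kᵢxᵢ:
  1: x = 0.235, y = 0.783
  2: x = 0.765, y = 0.217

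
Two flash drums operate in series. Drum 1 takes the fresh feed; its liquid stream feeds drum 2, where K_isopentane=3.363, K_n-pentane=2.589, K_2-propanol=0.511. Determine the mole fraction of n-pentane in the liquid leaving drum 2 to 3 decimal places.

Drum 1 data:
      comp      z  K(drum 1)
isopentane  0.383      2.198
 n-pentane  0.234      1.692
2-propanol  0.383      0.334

Drum 1:
Iterate (Newton) starting at ψ₁ = 0.63:
  ψ₁ = 0.630: g = -0.0652, g' = -0.737 → ψ₁ = 0.542
  ψ₁ = 0.542: g = -0.0029, g' = -0.677 → ψ₁ = 0.537
Converged at ψ₁ = 0.537.
Drum-1 compositions:
  isopentane: x = 0.233, y = 0.512
  n-pentane: x = 0.171, y = 0.289
  2-propanol: x = 0.596, y = 0.199
Drum-2 feed = drum-1 liquid: z₂ = (0.2330, 0.1706, 0.5964).
Drum 2:
Material balance + equilibrium reduce to Σ zᵢ(Kᵢ−1)/(1+ψ₂(Kᵢ−1)) = 0.
g(0) = ΣzᵢKᵢ − 1 = 0.530 and g(1) = 1 − Σzᵢ/Kᵢ = -0.302, so a root lies in (0, 1).
Newton–Raphson from ψ₂ = 0.66:
  ψ₂ = 0.660: g = -0.0832, g' = -0.612 → ψ₂ = 0.524
  ψ₂ = 0.524: g = 0.0017, g' = -0.646 → ψ₂ = 0.527
Converged at ψ₂ = 0.527.
  isopentane: x = 0.104, y = 0.349
  n-pentane: x = 0.093, y = 0.240
  2-propanol: x = 0.803, y = 0.411

x_n-pentane (drum 2) = 0.093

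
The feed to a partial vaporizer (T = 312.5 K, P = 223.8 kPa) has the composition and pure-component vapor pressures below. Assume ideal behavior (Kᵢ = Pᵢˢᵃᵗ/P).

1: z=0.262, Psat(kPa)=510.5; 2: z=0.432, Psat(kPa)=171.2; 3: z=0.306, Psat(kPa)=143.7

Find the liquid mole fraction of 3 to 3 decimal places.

x_3 = 0.348

Raoult's law: Kᵢ = Pᵢˢᵃᵗ/P = Pᵢˢᵃᵗ/223.8.
  K_1 = 510.5/223.8 = 2.28105, K_2 = 171.2/223.8 = 0.76497, K_3 = 143.7/223.8 = 0.64209
Iterate (Newton) starting at ψ = 0.53:
  ψ = 0.530: g = -0.0512, g' = -0.243 → ψ = 0.319
  ψ = 0.319: g = 0.0047, g' = -0.294 → ψ = 0.336
Converged at ψ = 0.336.
Compositions from xᵢ = zᵢ/(1+ψ(Kᵢ−1)), yᵢ = Kᵢxᵢ:
  1: x = 0.183, y = 0.418
  2: x = 0.469, y = 0.359
  3: x = 0.348, y = 0.223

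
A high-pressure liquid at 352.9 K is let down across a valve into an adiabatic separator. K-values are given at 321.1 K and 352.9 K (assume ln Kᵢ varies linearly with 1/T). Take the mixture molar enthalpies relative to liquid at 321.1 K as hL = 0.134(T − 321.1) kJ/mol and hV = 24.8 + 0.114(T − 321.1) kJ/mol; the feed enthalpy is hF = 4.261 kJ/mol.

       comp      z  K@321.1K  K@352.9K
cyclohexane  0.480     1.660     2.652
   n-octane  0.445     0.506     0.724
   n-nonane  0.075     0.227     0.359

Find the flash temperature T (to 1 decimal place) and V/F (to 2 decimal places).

Adiabatic flash: solve Rachford–Rice at each trial T, then check hF = ψ·hV(T) + (1−ψ)·hL(T).
  T = 321.1 K: K = (1.660, 0.506, 0.227), RR gives ψ = 0.109, H_out = 2.695 kJ/mol
  T = 352.9 K: K = (2.652, 0.724, 0.359), RR gives ψ = 0.991, H_out = 28.199 kJ/mol
  T = 337.0 K: K = (2.121, 0.610, 0.289), RR gives ψ = 0.605, H_out = 16.953 kJ/mol
  T = 329.1 K: K = (1.884, 0.557, 0.257), RR gives ψ = 0.387, H_out = 10.615 kJ/mol
  T = 325.1 K: K = (1.770, 0.531, 0.242), RR gives ψ = 0.259, H_out = 6.933 kJ/mol
  T = 323.1 K: K = (1.714, 0.519, 0.234), RR gives ψ = 0.187, H_out = 4.899 kJ/mol
Linear interpolation between T = 321.1 (H_out = 2.695) and T = 323.1 (H_out = 4.899) on hF = 4.261 gives T ≈ 322.5 K, at which ψ = 0.16.

T = 322.5 K, V/F = 0.16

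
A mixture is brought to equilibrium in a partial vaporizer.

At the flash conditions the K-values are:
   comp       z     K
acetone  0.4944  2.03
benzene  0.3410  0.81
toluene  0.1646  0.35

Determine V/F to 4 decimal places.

Rachford–Rice: g(V/F) = Σ zᵢ(Kᵢ−1)/(1+V/F(Kᵢ−1)) = 0.
Check two-phase: ΣzᵢKᵢ = 1.3375 > 1 and Σzᵢ/Kᵢ = 1.1348 > 1, so g(0) = 0.3375 > 0 and g(1) = -0.1348 < 0.
Iterate (Newton) starting at V/F = 0.5:
  V/F = 0.5000: g = 0.10603, g' = -0.3962 → V/F = 0.7676
  V/F = 0.7676: g = -0.00501, g' = -0.4575 → V/F = 0.7567
  V/F = 0.7567: g = -0.00003, g' = -0.4518 → V/F = 0.7566
Converged at V/F = 0.7566.

V/F = 0.7566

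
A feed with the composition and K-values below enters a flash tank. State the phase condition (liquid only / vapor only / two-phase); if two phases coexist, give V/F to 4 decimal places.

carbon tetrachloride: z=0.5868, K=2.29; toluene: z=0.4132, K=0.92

ΣzᵢKᵢ = 1.7239; Σzᵢ/Kᵢ = 0.7054.
Since Σzᵢ/Kᵢ < 1 the mixture is above its dew point — single vapor phase.

vapor only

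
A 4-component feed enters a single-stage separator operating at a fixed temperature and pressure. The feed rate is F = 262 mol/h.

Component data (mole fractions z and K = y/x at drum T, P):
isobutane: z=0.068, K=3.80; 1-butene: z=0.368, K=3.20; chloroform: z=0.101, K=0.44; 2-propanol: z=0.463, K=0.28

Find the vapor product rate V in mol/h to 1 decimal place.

Let β = V/F and solve Σ zᵢ(Kᵢ−1)/(1+β(Kᵢ−1)) = 0.
g(0) = ΣzᵢKᵢ − 1 = 0.610 and g(1) = 1 − Σzᵢ/Kᵢ = -1.016, so a root lies in (0, 1).
Iterate (Newton) starting at β = 0.39:
  β = 0.390: g = -0.0091, g' = -1.154 → β = 0.382
Converged at β = 0.382.
Then V = β·F = 0.3821·262 = 100.1 mol/h and L = F − V = 161.9 mol/h.

V = 100.1 mol/h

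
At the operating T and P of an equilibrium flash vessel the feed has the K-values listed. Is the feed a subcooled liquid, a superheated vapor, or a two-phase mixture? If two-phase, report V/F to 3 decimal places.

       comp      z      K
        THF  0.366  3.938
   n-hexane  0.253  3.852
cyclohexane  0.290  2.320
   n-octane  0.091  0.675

superheated vapor

ΣzᵢKᵢ = 3.150; Σzᵢ/Kᵢ = 0.418.
Since Σzᵢ/Kᵢ < 1 the mixture is above its dew point — single vapor phase.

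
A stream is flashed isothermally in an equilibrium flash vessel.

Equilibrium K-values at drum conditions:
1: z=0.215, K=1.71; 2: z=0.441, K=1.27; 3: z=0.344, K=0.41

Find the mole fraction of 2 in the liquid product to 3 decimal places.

x_2 = 0.412

Material balance + equilibrium reduce to Σ zᵢ(Kᵢ−1)/(1+ψ(Kᵢ−1)) = 0.
Check two-phase: ΣzᵢKᵢ = 1.069 > 1 and Σzᵢ/Kᵢ = 1.312 > 1, so g(0) = 0.069 > 0 and g(1) = -0.312 < 0.
Newton–Raphson from ψ = 0.61:
  ψ = 0.610: g = -0.1083, g' = -0.369 → ψ = 0.316
  ψ = 0.316: g = -0.0151, g' = -0.281 → ψ = 0.262
  ψ = 0.262: g = -0.0002, g' = -0.273 → ψ = 0.261
Converged at ψ = 0.261.
Compositions from xᵢ = zᵢ/(1+ψ(Kᵢ−1)), yᵢ = Kᵢxᵢ:
  1: x = 0.181, y = 0.310
  2: x = 0.412, y = 0.523
  3: x = 0.407, y = 0.167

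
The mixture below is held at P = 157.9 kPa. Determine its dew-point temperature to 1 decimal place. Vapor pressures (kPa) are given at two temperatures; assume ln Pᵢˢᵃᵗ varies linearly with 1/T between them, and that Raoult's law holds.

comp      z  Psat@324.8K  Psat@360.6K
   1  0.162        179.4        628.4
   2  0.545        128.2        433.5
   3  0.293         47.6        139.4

Dew-point temperature: Σzᵢ·P/Pᵢˢᵃᵗ(T) = 1. Interpolate ln Pᵢˢᵃᵗ = aᵢ + bᵢ/T.
  T = 324.8 K: ΣzᵢP/Pᵢˢᵃᵗ = 1.7858
  T = 360.6 K: ΣzᵢP/Pᵢˢᵃᵗ = 0.5711
  T = 342.7 K: ΣzᵢP/Pᵢˢᵃᵗ = 0.9796
  T = 333.8 K: ΣzᵢP/Pᵢˢᵃᵗ = 1.3096
  T = 338.2 K: ΣzᵢP/Pᵢˢᵃᵗ = 1.1322
  T = 340.4 K: ΣzᵢP/Pᵢˢᵃᵗ = 1.0543
Interpolating between 340.4 K and 342.7 K gives T ≈ 342.1 K.

T = 342.1 K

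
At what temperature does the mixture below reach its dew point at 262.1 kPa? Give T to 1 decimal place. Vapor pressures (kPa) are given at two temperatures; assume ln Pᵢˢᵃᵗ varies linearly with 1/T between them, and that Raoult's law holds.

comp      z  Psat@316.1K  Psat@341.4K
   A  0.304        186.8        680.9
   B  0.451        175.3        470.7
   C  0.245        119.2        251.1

T = 328.4 K

Dew-point temperature: Σzᵢ·P/Pᵢˢᵃᵗ(T) = 1. Interpolate ln Pᵢˢᵃᵗ = aᵢ + bᵢ/T.
  T = 316.1 K: ΣzᵢP/Pᵢˢᵃᵗ = 1.6396
  T = 341.4 K: ΣzᵢP/Pᵢˢᵃᵗ = 0.6239
  T = 328.8 K: ΣzᵢP/Pᵢˢᵃᵗ = 0.9857
  T = 322.5 K: ΣzᵢP/Pᵢˢᵃᵗ = 1.2605
  T = 325.6 K: ΣzᵢP/Pᵢˢᵃᵗ = 1.1152
  T = 327.2 K: ΣzᵢP/Pᵢˢᵃᵗ = 1.0480
Interpolating between 327.2 K and 328.8 K gives T ≈ 328.4 K.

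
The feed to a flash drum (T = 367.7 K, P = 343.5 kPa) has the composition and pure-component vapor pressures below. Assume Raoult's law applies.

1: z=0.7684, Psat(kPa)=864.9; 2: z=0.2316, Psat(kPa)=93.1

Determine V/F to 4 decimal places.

Raoult's law: Kᵢ = Pᵢˢᵃᵗ/P = Pᵢˢᵃᵗ/343.5.
  K_1 = 864.9/343.5 = 2.517904, K_2 = 93.1/343.5 = 0.271033
Material balance + equilibrium reduce to Σ zᵢ(Kᵢ−1)/(1+V/F(Kᵢ−1)) = 0.
Check two-phase: ΣzᵢKᵢ = 1.9975 > 1 and Σzᵢ/Kᵢ = 1.1597 > 1, so g(0) = 0.9975 > 0 and g(1) = -0.1597 < 0.
Newton iteration, V/F⁰ = 0.36:
  V/F = 0.3600: g = 0.52532, g' = -0.9665 → V/F = 0.9035
  V/F = 0.9035: g = -0.00273, g' = -1.3709 → V/F = 0.9015
Converged at V/F = 0.9015.

V/F = 0.9015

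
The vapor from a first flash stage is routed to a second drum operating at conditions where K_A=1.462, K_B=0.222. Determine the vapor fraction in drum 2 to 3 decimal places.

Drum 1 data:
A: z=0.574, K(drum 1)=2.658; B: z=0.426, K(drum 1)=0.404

Drum 1:
Rachford–Rice: g(ψ₁) = Σ zᵢ(Kᵢ−1)/(1+ψ₁(Kᵢ−1)) = 0.
g(0) = ΣzᵢKᵢ − 1 = 0.698 and g(1) = 1 − Σzᵢ/Kᵢ = -0.270, so a root lies in (0, 1).
Binary case is linear: z₁(K₁−1)(1+ψ₁(K₂−1)) + z₂(K₂−1)(1+ψ₁(K₁−1)) = 0
⇒ ψ₁ = [z₁(K₁−1)+z₂(K₂−1)] / [−(K₁−1)(K₂−1)] = 0.6978/0.9882 = 0.706
Drum-1 compositions:
  A: x = 0.264, y = 0.703
  B: x = 0.736, y = 0.297
Drum-2 feed = drum-1 vapor: z₂ = (0.7028, 0.2972).
Drum 2:
Let ψ₂ = V/F and solve Σ zᵢ(Kᵢ−1)/(1+ψ₂(Kᵢ−1)) = 0.
Check two-phase: ΣzᵢKᵢ = 1.094 > 1 and Σzᵢ/Kᵢ = 1.819 > 1, so g(0) = 0.094 > 0 and g(1) = -0.819 < 0.
Binary case is linear: z₁(K₁−1)(1+ψ₂(K₂−1)) + z₂(K₂−1)(1+ψ₂(K₁−1)) = 0
⇒ ψ₂ = [z₁(K₁−1)+z₂(K₂−1)] / [−(K₁−1)(K₂−1)] = 0.0935/0.3594 = 0.260
  A: x = 0.627, y = 0.917
  B: x = 0.373, y = 0.083

V/F (drum 2) = 0.260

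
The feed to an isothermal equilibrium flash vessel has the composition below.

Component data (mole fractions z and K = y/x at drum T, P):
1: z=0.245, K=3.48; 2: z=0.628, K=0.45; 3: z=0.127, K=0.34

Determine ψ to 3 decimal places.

ψ = 0.126

Let ψ = V/F and solve Σ zᵢ(Kᵢ−1)/(1+ψ(Kᵢ−1)) = 0.
Feasibility: ΣzᵢKᵢ = 1.178, Σzᵢ/Kᵢ = 1.839 — both > 1, two phases present.
Iterate (Newton) starting at ψ = 0.64:
  ψ = 0.640: g = -0.4433, g' = -0.843 → ψ = 0.114
  ψ = 0.114: g = 0.0141, g' = -1.196 → ψ = 0.126
Converged at ψ = 0.126.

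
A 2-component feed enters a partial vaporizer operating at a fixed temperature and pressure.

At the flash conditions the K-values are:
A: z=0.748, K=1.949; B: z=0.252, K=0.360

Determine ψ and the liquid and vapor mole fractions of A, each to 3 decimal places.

Rachford–Rice: g(ψ) = Σ zᵢ(Kᵢ−1)/(1+ψ(Kᵢ−1)) = 0.
Check two-phase: ΣzᵢKᵢ = 1.549 > 1 and Σzᵢ/Kᵢ = 1.084 > 1, so g(0) = 0.549 > 0 and g(1) = -0.084 < 0.
Binary case is linear: z₁(K₁−1)(1+ψ(K₂−1)) + z₂(K₂−1)(1+ψ(K₁−1)) = 0
⇒ ψ = [z₁(K₁−1)+z₂(K₂−1)] / [−(K₁−1)(K₂−1)] = 0.5486/0.6074 = 0.903
Compositions from xᵢ = zᵢ/(1+ψ(Kᵢ−1)), yᵢ = Kᵢxᵢ:
  A: x = 0.403, y = 0.785
  B: x = 0.597, y = 0.215

ψ = 0.903, x_A = 0.403, y_A = 0.785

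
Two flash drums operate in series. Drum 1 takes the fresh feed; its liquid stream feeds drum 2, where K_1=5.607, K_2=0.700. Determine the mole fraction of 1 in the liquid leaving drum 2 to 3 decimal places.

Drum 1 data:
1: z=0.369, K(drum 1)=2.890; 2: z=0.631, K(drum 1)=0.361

Drum 1:
Binary case is linear: z₁(K₁−1)(1+ψ₁(K₂−1)) + z₂(K₂−1)(1+ψ₁(K₁−1)) = 0
⇒ ψ₁ = [z₁(K₁−1)+z₂(K₂−1)] / [−(K₁−1)(K₂−1)] = 0.2942/1.2077 = 0.244
Drum-1 compositions:
  1: x = 0.253, y = 0.730
  2: x = 0.747, y = 0.270
Drum-2 feed = drum-1 liquid: z₂ = (0.2527, 0.7473).
Drum 2:
Let ψ₂ = V/F and solve Σ zᵢ(Kᵢ−1)/(1+ψ₂(Kᵢ−1)) = 0.
g(0) = ΣzᵢKᵢ − 1 = 0.940 and g(1) = 1 − Σzᵢ/Kᵢ = -0.113, so a root lies in (0, 1).
Newton–Raphson from ψ₂ = 0.5:
  ψ₂ = 0.500: g = 0.0886, g' = -0.584 → ψ₂ = 0.652
  ψ₂ = 0.652: g = 0.0122, g' = -0.439 → ψ₂ = 0.679
  ψ₂ = 0.679: g = 0.0003, g' = -0.421 → ψ₂ = 0.680
Converged at ψ₂ = 0.680.
  1: x = 0.061, y = 0.343
  2: x = 0.939, y = 0.657

x_1 (drum 2) = 0.061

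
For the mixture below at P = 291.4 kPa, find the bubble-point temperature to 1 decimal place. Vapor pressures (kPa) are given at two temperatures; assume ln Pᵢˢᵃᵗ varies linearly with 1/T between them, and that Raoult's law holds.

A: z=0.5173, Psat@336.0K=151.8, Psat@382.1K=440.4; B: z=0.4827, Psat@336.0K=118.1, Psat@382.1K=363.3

T = 367.1 K

Bubble-point temperature: ΣzᵢPᵢˢᵃᵗ(T) = P. Interpolate ln Pᵢˢᵃᵗ = aᵢ + bᵢ/T.
  T = 336.0 K: ΣzᵢPᵢˢᵃᵗ = 135.53 kPa
  T = 382.1 K: ΣzᵢPᵢˢᵃᵗ = 403.18 kPa
  T = 359.1 K: ΣzᵢPᵢˢᵃᵗ = 242.35 kPa
  T = 370.6 K: ΣzᵢPᵢˢᵃᵗ = 315.06 kPa
  T = 364.9 K: ΣzᵢPᵢˢᵃᵗ = 277.21 kPa
  T = 367.8 K: ΣzᵢPᵢˢᵃᵗ = 296.01 kPa
Interpolating between 364.9 K and 367.8 K gives T ≈ 367.1 K.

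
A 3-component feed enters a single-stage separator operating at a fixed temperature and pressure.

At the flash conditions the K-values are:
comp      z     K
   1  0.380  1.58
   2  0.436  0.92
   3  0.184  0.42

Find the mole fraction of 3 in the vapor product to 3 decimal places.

Let β = V/F and solve Σ zᵢ(Kᵢ−1)/(1+β(Kᵢ−1)) = 0.
Feasibility: ΣzᵢKᵢ = 1.079, Σzᵢ/Kᵢ = 1.153 — both > 1, two phases present.
Iterate (Newton) starting at β = 0.54:
  β = 0.540: g = -0.0240, g' = -0.208 → β = 0.425
  β = 0.425: g = -0.0009, g' = -0.194 → β = 0.420
Converged at β = 0.420.
Compositions from xᵢ = zᵢ/(1+β(Kᵢ−1)), yᵢ = Kᵢxᵢ:
  1: x = 0.306, y = 0.483
  2: x = 0.451, y = 0.415
  3: x = 0.243, y = 0.102

y_3 = 0.102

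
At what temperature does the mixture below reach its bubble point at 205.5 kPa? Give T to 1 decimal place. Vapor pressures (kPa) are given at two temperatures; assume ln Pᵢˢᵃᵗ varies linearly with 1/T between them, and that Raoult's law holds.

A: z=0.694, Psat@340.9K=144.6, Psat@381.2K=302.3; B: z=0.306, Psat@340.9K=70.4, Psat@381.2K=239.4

Bubble-point temperature: ΣzᵢPᵢˢᵃᵗ(T) = P. Interpolate ln Pᵢˢᵃᵗ = aᵢ + bᵢ/T.
  T = 340.9 K: ΣzᵢPᵢˢᵃᵗ = 121.89 kPa
  T = 381.2 K: ΣzᵢPᵢˢᵃᵗ = 283.05 kPa
  T = 361.0 K: ΣzᵢPᵢˢᵃᵗ = 189.02 kPa
  T = 371.1 K: ΣzᵢPᵢˢᵃᵗ = 232.30 kPa
  T = 366.1 K: ΣzᵢPᵢˢᵃᵗ = 210.00 kPa
  T = 363.6 K: ΣzᵢPᵢˢᵃᵗ = 199.50 kPa
Interpolating between 363.6 K and 366.1 K gives T ≈ 365.0 K.

T = 365.0 K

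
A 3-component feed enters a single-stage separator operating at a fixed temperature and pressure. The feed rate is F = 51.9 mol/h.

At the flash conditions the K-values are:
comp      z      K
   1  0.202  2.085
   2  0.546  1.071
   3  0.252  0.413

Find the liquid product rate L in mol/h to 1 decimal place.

Newton–Raphson from ψ = 0.5:
  ψ = 0.500: g = -0.0299, g' = -0.276 → ψ = 0.392
  ψ = 0.392: g = -0.0007, g' = -0.266 → ψ = 0.390
Converged at ψ = 0.390.
Then V = ψ·F = 0.3896·51.9 = 20.2 mol/h and L = F − V = 31.7 mol/h.

L = 31.7 mol/h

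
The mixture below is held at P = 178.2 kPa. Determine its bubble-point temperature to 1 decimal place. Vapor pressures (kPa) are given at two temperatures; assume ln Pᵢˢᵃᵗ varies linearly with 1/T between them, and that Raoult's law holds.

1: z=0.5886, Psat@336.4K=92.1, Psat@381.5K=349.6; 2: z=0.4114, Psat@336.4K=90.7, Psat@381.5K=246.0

Bubble-point temperature: ΣzᵢPᵢˢᵃᵗ(T) = P. Interpolate ln Pᵢˢᵃᵗ = aᵢ + bᵢ/T.
  T = 336.4 K: ΣzᵢPᵢˢᵃᵗ = 91.52 kPa
  T = 381.5 K: ΣzᵢPᵢˢᵃᵗ = 306.98 kPa
  T = 358.9 K: ΣzᵢPᵢˢᵃᵗ = 173.31 kPa
  T = 370.2 K: ΣzᵢPᵢˢᵃᵗ = 232.52 kPa
  T = 364.5 K: ΣzᵢPᵢˢᵃᵗ = 200.90 kPa
  T = 361.7 K: ΣzᵢPᵢˢᵃᵗ = 186.70 kPa
Interpolating between 358.9 K and 361.7 K gives T ≈ 359.9 K.

T = 359.9 K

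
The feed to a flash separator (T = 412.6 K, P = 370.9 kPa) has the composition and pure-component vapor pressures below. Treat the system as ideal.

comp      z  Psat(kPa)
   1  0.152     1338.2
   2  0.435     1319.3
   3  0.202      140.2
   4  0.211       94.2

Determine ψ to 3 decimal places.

Raoult's law: Kᵢ = Pᵢˢᵃᵗ/P = Pᵢˢᵃᵗ/370.9.
  K_1 = 1338.2/370.9 = 3.60798, K_2 = 1319.3/370.9 = 3.55702, K_3 = 140.2/370.9 = 0.37800, K_4 = 94.2/370.9 = 0.25398
Rachford–Rice: g(ψ) = Σ zᵢ(Kᵢ−1)/(1+ψ(Kᵢ−1)) = 0.
g(0) = ΣzᵢKᵢ − 1 = 1.226 and g(1) = 1 − Σzᵢ/Kᵢ = -0.530, so a root lies in (0, 1).
Iterate (Newton) starting at ψ = 0.5:
  ψ = 0.500: g = 0.2268, g' = -1.206 → ψ = 0.688
  ψ = 0.688: g = 0.0019, g' = -1.241 → ψ = 0.690
Converged at ψ = 0.690.

ψ = 0.690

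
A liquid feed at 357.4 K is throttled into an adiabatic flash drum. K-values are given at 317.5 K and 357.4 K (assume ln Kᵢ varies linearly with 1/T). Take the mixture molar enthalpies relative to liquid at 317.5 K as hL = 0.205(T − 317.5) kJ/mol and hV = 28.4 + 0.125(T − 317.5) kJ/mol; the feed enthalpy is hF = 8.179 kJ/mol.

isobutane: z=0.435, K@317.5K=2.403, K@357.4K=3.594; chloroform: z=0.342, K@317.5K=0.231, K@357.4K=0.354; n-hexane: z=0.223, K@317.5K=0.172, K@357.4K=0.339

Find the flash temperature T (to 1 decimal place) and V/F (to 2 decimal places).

T = 326.6 K, V/F = 0.23

Adiabatic flash: solve Rachford–Rice at each trial T, then check hF = ψ·hV(T) + (1−ψ)·hL(T).
  T = 317.5 K: K = (2.403, 0.231, 0.172), RR gives ψ = 0.146, H_out = 4.153 kJ/mol
  T = 357.4 K: K = (3.594, 0.354, 0.339), RR gives ψ = 0.449, H_out = 19.508 kJ/mol
  T = 337.4 K: K = (2.972, 0.289, 0.246), RR gives ψ = 0.311, H_out = 12.423 kJ/mol
  T = 327.4 K: K = (2.680, 0.259, 0.207), RR gives ψ = 0.235, H_out = 8.512 kJ/mol
  T = 322.4 K: K = (2.538, 0.245, 0.189), RR gives ψ = 0.192, H_out = 6.388 kJ/mol
  T = 324.9 K: K = (2.609, 0.252, 0.198), RR gives ψ = 0.214, H_out = 7.467 kJ/mol
  T = 326.1 K: K = (2.643, 0.256, 0.202), RR gives ψ = 0.224, H_out = 7.972 kJ/mol
Linear interpolation between T = 326.1 (H_out = 7.972) and T = 327.4 (H_out = 8.512) on hF = 8.179 gives T ≈ 326.6 K, at which ψ = 0.23.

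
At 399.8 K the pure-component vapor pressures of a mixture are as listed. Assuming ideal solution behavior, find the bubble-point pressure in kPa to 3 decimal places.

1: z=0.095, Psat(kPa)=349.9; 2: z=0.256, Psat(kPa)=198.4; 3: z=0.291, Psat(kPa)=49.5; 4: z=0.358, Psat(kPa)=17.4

Pbub = 104.665 kPa

At the bubble point ψ → 0, so ΣzᵢKᵢ = 1 with Kᵢ = Pᵢˢᵃᵗ/P ⇒ P = ΣzᵢPᵢˢᵃᵗ.
P = 0.095·349.9 + 0.256·198.4 + 0.291·49.5 + 0.358·17.4 = 104.665 kPa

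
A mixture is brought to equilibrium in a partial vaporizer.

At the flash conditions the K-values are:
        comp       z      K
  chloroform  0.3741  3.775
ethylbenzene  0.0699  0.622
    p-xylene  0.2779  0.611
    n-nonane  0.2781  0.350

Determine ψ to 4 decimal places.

ψ = 0.5003

Rachford–Rice: g(ψ) = Σ zᵢ(Kᵢ−1)/(1+ψ(Kᵢ−1)) = 0.
Feasibility: ΣzᵢKᵢ = 1.7228, Σzᵢ/Kᵢ = 1.4609 — both > 1, two phases present.
Newton–Raphson from ψ = 0.5:
  ψ = 0.5000: g = 0.00023, g' = -0.8433 → ψ = 0.5003
Converged at ψ = 0.5003.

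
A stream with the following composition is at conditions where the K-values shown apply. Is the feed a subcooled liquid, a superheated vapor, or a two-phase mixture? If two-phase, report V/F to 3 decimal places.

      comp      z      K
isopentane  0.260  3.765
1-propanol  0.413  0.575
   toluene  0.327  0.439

two-phase, V/F = 0.267

ΣzᵢKᵢ = 1.360; Σzᵢ/Kᵢ = 1.532.
Both exceed 1, so a two-phase solution exists.
Material balance + equilibrium reduce to Σ zᵢ(Kᵢ−1)/(1+ψ(Kᵢ−1)) = 0.
Newton iteration, ψ⁰ = 0.5:
  ψ = 0.500: g = -0.1761, g' = -0.669 → ψ = 0.237
  ψ = 0.237: g = 0.0277, g' = -0.955 → ψ = 0.266
  ψ = 0.266: g = 0.0009, g' = -0.897 → ψ = 0.267
Converged at ψ = 0.267.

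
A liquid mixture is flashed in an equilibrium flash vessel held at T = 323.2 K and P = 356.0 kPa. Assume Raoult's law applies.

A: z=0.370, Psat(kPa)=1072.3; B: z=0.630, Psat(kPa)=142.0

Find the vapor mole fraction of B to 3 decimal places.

Raoult's law: Kᵢ = Pᵢˢᵃᵗ/P = Pᵢˢᵃᵗ/356.0.
  K_A = 1072.3/356.0 = 3.01208, K_B = 142.0/356.0 = 0.39888
Rachford–Rice: g(V/F) = Σ zᵢ(Kᵢ−1)/(1+V/F(Kᵢ−1)) = 0.
Feasibility: ΣzᵢKᵢ = 1.366, Σzᵢ/Kᵢ = 1.702 — both > 1, two phases present.
Binary case is linear: z₁(K₁−1)(1+V/F(K₂−1)) + z₂(K₂−1)(1+V/F(K₁−1)) = 0
⇒ V/F = [z₁(K₁−1)+z₂(K₂−1)] / [−(K₁−1)(K₂−1)] = 0.3658/1.2095 = 0.302
Compositions from xᵢ = zᵢ/(1+V/F(Kᵢ−1)), yᵢ = Kᵢxᵢ:
  A: x = 0.230, y = 0.693
  B: x = 0.770, y = 0.307

y_B = 0.307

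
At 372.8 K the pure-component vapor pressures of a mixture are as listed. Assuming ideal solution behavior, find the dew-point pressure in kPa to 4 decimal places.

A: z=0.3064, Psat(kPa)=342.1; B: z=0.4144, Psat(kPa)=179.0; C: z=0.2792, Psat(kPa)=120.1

Pdew = 180.6535 kPa

At the dew point ψ → 1, so Σzᵢ/Kᵢ = 1 with Kᵢ = Pᵢˢᵃᵗ/P ⇒ 1/P = Σzᵢ/Pᵢˢᵃᵗ.
1/P = 0.3064/342.1 + 0.4144/179.0 + 0.2792/120.1 = 0.0055355 ⇒ P = 180.6535 kPa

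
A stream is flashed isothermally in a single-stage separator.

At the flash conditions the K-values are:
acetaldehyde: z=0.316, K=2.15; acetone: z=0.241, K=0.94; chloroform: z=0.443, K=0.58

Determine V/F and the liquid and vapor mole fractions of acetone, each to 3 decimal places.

Material balance + equilibrium reduce to Σ zᵢ(Kᵢ−1)/(1+V/F(Kᵢ−1)) = 0.
g(0) = ΣzᵢKᵢ − 1 = 0.163 and g(1) = 1 − Σzᵢ/Kᵢ = -0.167, so a root lies in (0, 1).
Newton–Raphson from V/F = 0.5:
  V/F = 0.500: g = -0.0197, g' = -0.295 → V/F = 0.433
  V/F = 0.433: g = 0.0003, g' = -0.304 → V/F = 0.434
Converged at V/F = 0.434.
Compositions from xᵢ = zᵢ/(1+V/F(Kᵢ−1)), yᵢ = Kᵢxᵢ:
  acetaldehyde: x = 0.211, y = 0.453
  acetone: x = 0.247, y = 0.233
  chloroform: x = 0.542, y = 0.314

V/F = 0.434, x_acetone = 0.247, y_acetone = 0.233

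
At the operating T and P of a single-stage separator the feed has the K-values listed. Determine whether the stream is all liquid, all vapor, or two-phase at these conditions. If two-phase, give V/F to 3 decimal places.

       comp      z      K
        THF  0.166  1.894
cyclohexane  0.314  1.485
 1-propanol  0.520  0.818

ΣzᵢKᵢ = 1.206; Σzᵢ/Kᵢ = 0.935.
Since Σzᵢ/Kᵢ < 1 the mixture is above its dew point — single vapor phase.

all vapor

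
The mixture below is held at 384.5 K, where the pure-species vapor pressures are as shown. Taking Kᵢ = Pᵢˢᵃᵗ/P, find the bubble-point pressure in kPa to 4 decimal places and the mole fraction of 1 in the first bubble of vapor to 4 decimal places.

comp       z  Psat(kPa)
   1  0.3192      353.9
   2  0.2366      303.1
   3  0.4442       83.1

Pbub = 221.5914 kPa, y_1 = 0.5098

At the bubble point ψ → 0, so ΣzᵢKᵢ = 1 with Kᵢ = Pᵢˢᵃᵗ/P ⇒ P = ΣzᵢPᵢˢᵃᵗ.
P = 0.3192·353.9 + 0.2366·303.1 + 0.4442·83.1 = 221.5914 kPa
yᵢ = zᵢPᵢˢᵃᵗ/P ⇒ y_1 = 0.3192·353.9/221.5914 = 0.5098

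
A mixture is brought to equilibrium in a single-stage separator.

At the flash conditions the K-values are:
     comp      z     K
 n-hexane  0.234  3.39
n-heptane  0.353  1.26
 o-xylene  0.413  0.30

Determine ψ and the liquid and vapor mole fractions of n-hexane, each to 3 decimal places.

ψ = 0.357, x_n-hexane = 0.126, y_n-hexane = 0.428

Material balance + equilibrium reduce to Σ zᵢ(Kᵢ−1)/(1+ψ(Kᵢ−1)) = 0.
Check two-phase: ΣzᵢKᵢ = 1.362 > 1 and Σzᵢ/Kᵢ = 1.726 > 1, so g(0) = 0.362 > 0 and g(1) = -0.726 < 0.
Newton iteration, ψ⁰ = 0.69:
  ψ = 0.690: g = -0.2703, g' = -0.965 → ψ = 0.410
  ψ = 0.410: g = -0.0400, g' = -0.759 → ψ = 0.357
Converged at ψ = 0.357.
Compositions from xᵢ = zᵢ/(1+ψ(Kᵢ−1)), yᵢ = Kᵢxᵢ:
  n-hexane: x = 0.126, y = 0.428
  n-heptane: x = 0.323, y = 0.407
  o-xylene: x = 0.551, y = 0.165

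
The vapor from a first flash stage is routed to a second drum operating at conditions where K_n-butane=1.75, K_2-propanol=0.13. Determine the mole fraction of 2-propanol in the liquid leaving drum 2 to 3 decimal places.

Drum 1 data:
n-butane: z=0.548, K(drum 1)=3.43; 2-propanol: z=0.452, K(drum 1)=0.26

x_2-propanol (drum 2) = 0.463

Drum 1:
Rachford–Rice: g(ψ₁) = Σ zᵢ(Kᵢ−1)/(1+ψ₁(Kᵢ−1)) = 0.
g(0) = ΣzᵢKᵢ − 1 = 0.997 and g(1) = 1 − Σzᵢ/Kᵢ = -0.898, so a root lies in (0, 1).
Binary case is linear: z₁(K₁−1)(1+ψ₁(K₂−1)) + z₂(K₂−1)(1+ψ₁(K₁−1)) = 0
⇒ ψ₁ = [z₁(K₁−1)+z₂(K₂−1)] / [−(K₁−1)(K₂−1)] = 0.9972/1.7982 = 0.555
Drum-1 compositions:
  n-butane: x = 0.233, y = 0.801
  2-propanol: x = 0.767, y = 0.199
Drum-2 feed = drum-1 vapor: z₂ = (0.8007, 0.1993).
Drum 2:
Binary case is linear: z₁(K₁−1)(1+ψ₂(K₂−1)) + z₂(K₂−1)(1+ψ₂(K₁−1)) = 0
⇒ ψ₂ = [z₁(K₁−1)+z₂(K₂−1)] / [−(K₁−1)(K₂−1)] = 0.4271/0.6525 = 0.655
  n-butane: x = 0.537, y = 0.940
  2-propanol: x = 0.463, y = 0.060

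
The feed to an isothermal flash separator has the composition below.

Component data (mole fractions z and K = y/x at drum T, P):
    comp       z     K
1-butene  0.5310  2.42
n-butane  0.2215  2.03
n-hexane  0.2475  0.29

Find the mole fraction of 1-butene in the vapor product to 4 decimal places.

y_1-butene = 0.5755

Rachford–Rice: g(β) = Σ zᵢ(Kᵢ−1)/(1+β(Kᵢ−1)) = 0.
Feasibility: ΣzᵢKᵢ = 1.8064, Σzᵢ/Kᵢ = 1.1820 — both > 1, two phases present.
Newton iteration, β⁰ = 0.5:
  β = 0.5000: g = 0.31910, g' = -0.7684 → β = 0.9152
  β = 0.9152: g = -0.05650, g' = -1.2822 → β = 0.8712
  β = 0.8712: g = -0.00336, g' = -1.1366 → β = 0.8682
Converged at β = 0.8682.
Compositions from xᵢ = zᵢ/(1+β(Kᵢ−1)), yᵢ = Kᵢxᵢ:
  1-butene: x = 0.2378, y = 0.5755
  n-butane: x = 0.1169, y = 0.2374
  n-hexane: x = 0.6453, y = 0.1871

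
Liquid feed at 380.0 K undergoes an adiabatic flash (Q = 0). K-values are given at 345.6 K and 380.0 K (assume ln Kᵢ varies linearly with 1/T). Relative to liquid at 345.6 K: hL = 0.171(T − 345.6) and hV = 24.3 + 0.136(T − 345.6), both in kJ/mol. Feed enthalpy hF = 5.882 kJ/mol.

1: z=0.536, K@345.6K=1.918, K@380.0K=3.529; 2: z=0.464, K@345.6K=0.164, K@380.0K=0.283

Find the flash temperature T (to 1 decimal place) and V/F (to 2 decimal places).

Adiabatic flash: solve Rachford–Rice at each trial T, then check hF = ψ·hV(T) + (1−ψ)·hL(T).
  T = 345.6 K: K = (1.918, 0.164), RR gives ψ = 0.136, H_out = 3.298 kJ/mol
  T = 380.0 K: K = (3.529, 0.283), RR gives ψ = 0.564, H_out = 18.911 kJ/mol
  T = 362.8 K: K = (2.640, 0.218), RR gives ψ = 0.403, H_out = 12.483 kJ/mol
  T = 354.2 K: K = (2.259, 0.190), RR gives ψ = 0.293, H_out = 8.502 kJ/mol
  T = 349.9 K: K = (2.084, 0.177), RR gives ψ = 0.223, H_out = 6.114 kJ/mol
  T = 347.8 K: K = (2.001, 0.170), RR gives ψ = 0.183, H_out = 4.803 kJ/mol
Linear interpolation between T = 347.8 (H_out = 4.803) and T = 349.9 (H_out = 6.114) on hF = 5.882 gives T ≈ 349.5 K, at which ψ = 0.22.

T = 349.5 K, V/F = 0.22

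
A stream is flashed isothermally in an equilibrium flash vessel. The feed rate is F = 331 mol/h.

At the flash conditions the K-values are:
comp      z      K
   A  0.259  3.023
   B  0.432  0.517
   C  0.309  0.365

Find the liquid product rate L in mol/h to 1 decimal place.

L = 295.5 mol/h

Material balance + equilibrium reduce to Σ zᵢ(Kᵢ−1)/(1+ψ(Kᵢ−1)) = 0.
Feasibility: ΣzᵢKᵢ = 1.119, Σzᵢ/Kᵢ = 1.768 — both > 1, two phases present.
Newton iteration, ψ⁰ = 0.42:
  ψ = 0.420: g = -0.2461, g' = -0.700 → ψ = 0.069
  ψ = 0.069: g = 0.0392, g' = -1.062 → ψ = 0.105
  ψ = 0.105: g = 0.0017, g' = -0.975 → ψ = 0.107
Converged at ψ = 0.107.
Then V = ψ·F = 0.1072·331 = 35.5 mol/h and L = F − V = 295.5 mol/h.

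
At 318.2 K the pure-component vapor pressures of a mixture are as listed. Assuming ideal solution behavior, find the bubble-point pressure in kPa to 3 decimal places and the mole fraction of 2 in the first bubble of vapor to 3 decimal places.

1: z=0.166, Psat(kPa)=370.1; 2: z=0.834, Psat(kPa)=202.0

Pbub = 229.905 kPa, y_2 = 0.733

At the bubble point ψ → 0, so ΣzᵢKᵢ = 1 with Kᵢ = Pᵢˢᵃᵗ/P ⇒ P = ΣzᵢPᵢˢᵃᵗ.
P = 0.166·370.1 + 0.834·202.0 = 229.905 kPa
yᵢ = zᵢPᵢˢᵃᵗ/P ⇒ y_2 = 0.834·202.0/229.905 = 0.733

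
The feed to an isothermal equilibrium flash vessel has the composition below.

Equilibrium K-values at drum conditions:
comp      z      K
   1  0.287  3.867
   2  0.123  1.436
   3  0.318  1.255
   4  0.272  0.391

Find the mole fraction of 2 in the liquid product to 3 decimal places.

Let ψ = V/F and solve Σ zᵢ(Kᵢ−1)/(1+ψ(Kᵢ−1)) = 0.
g(0) = ΣzᵢKᵢ − 1 = 0.792 and g(1) = 1 − Σzᵢ/Kᵢ = -0.109, so a root lies in (0, 1).
Newton iteration, ψ⁰ = 0.5:
  ψ = 0.500: g = 0.2159, g' = -0.639 → ψ = 0.838
  ψ = 0.838: g = 0.0097, g' = -0.651 → ψ = 0.853
Converged at ψ = 0.853.
Compositions from xᵢ = zᵢ/(1+ψ(Kᵢ−1)), yᵢ = Kᵢxᵢ:
  1: x = 0.083, y = 0.322
  2: x = 0.090, y = 0.129
  3: x = 0.261, y = 0.328
  4: x = 0.566, y = 0.221

x_2 = 0.090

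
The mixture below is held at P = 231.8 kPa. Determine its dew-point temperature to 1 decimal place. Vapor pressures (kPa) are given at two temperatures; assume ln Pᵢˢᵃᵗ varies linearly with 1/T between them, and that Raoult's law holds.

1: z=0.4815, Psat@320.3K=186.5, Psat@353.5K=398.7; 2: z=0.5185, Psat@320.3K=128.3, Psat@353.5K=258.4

Dew-point temperature: Σzᵢ·P/Pᵢˢᵃᵗ(T) = 1. Interpolate ln Pᵢˢᵃᵗ = aᵢ + bᵢ/T.
  T = 320.3 K: ΣzᵢP/Pᵢˢᵃᵗ = 1.5352
  T = 353.5 K: ΣzᵢP/Pᵢˢᵃᵗ = 0.7451
  T = 336.9 K: ΣzᵢP/Pᵢˢᵃᵗ = 1.0505
  T = 345.2 K: ΣzᵢP/Pᵢˢᵃᵗ = 0.8810
  T = 341.0 K: ΣzᵢP/Pᵢˢᵃᵗ = 0.9620
  T = 338.9 K: ΣzᵢP/Pᵢˢᵃᵗ = 1.0061
Interpolating between 338.9 K and 341.0 K gives T ≈ 339.2 K.

T = 339.2 K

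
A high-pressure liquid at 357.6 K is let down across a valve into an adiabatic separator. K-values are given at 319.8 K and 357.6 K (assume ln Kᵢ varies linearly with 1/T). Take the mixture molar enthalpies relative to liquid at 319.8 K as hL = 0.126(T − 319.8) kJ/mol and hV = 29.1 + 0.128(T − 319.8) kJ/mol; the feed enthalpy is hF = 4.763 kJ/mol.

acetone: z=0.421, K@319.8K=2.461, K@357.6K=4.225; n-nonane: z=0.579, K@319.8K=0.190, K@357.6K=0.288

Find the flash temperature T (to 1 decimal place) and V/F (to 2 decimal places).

Adiabatic flash: solve Rachford–Rice at each trial T, then check hF = ψ·hV(T) + (1−ψ)·hL(T).
  T = 319.8 K: K = (2.461, 0.190), RR gives ψ = 0.123, H_out = 3.592 kJ/mol
  T = 357.6 K: K = (4.225, 0.288), RR gives ψ = 0.412, H_out = 16.776 kJ/mol
  T = 338.7 K: K = (3.274, 0.237), RR gives ψ = 0.297, H_out = 11.031 kJ/mol
  T = 329.2 K: K = (2.848, 0.213), RR gives ψ = 0.221, H_out = 7.629 kJ/mol
  T = 324.5 K: K = (2.650, 0.201), RR gives ψ = 0.176, H_out = 5.719 kJ/mol
  T = 322.1 K: K = (2.553, 0.195), RR gives ψ = 0.150, H_out = 4.664 kJ/mol
Linear interpolation between T = 322.1 (H_out = 4.664) and T = 324.5 (H_out = 5.719) on hF = 4.763 gives T ≈ 322.3 K, at which ψ = 0.15.

T = 322.3 K, V/F = 0.15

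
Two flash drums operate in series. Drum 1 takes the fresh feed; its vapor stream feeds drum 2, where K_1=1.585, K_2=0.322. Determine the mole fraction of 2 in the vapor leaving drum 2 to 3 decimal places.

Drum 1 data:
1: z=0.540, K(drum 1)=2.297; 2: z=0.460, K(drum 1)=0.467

y_2 (drum 2) = 0.149

Drum 1:
Material balance + equilibrium reduce to Σ zᵢ(Kᵢ−1)/(1+ψ₁(Kᵢ−1)) = 0.
g(0) = ΣzᵢKᵢ − 1 = 0.455 and g(1) = 1 − Σzᵢ/Kᵢ = -0.220, so a root lies in (0, 1).
Binary case is linear: z₁(K₁−1)(1+ψ₁(K₂−1)) + z₂(K₂−1)(1+ψ₁(K₁−1)) = 0
⇒ ψ₁ = [z₁(K₁−1)+z₂(K₂−1)] / [−(K₁−1)(K₂−1)] = 0.4552/0.6913 = 0.658
Drum-1 compositions:
  1: x = 0.291, y = 0.669
  2: x = 0.709, y = 0.331
Drum-2 feed = drum-1 vapor: z₂ = (0.6690, 0.3310).
Drum 2:
Binary case is linear: z₁(K₁−1)(1+ψ₂(K₂−1)) + z₂(K₂−1)(1+ψ₂(K₁−1)) = 0
⇒ ψ₂ = [z₁(K₁−1)+z₂(K₂−1)] / [−(K₁−1)(K₂−1)] = 0.1670/0.3966 = 0.421
  1: x = 0.537, y = 0.851
  2: x = 0.463, y = 0.149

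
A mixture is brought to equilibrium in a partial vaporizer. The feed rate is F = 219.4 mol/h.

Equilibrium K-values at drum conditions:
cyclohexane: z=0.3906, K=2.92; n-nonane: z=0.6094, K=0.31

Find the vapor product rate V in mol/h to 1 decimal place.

V = 54.6 mol/h

Newton–Raphson from ψ = 0.43:
  ψ = 0.4300: g = -0.18708, g' = -1.0186 → ψ = 0.2463
  ψ = 0.2463: g = 0.00255, g' = -1.0848 → ψ = 0.2487
Converged at ψ = 0.2487.
Then V = ψ·F = 0.2487·219.4 = 54.6 mol/h and L = F − V = 164.8 mol/h.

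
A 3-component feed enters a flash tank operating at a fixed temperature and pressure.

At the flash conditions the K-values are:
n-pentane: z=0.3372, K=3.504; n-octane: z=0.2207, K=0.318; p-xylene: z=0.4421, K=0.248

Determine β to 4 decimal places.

β = 0.1979

Rachford–Rice: g(β) = Σ zᵢ(Kᵢ−1)/(1+β(Kᵢ−1)) = 0.
Check two-phase: ΣzᵢKᵢ = 1.3614 > 1 and Σzᵢ/Kᵢ = 2.5729 > 1, so g(0) = 0.3614 > 0 and g(1) = -1.5729 < 0.
Newton–Raphson from β = 0.5:
  β = 0.5000: g = -0.38626, g' = -1.2953 → β = 0.2018
  β = 0.2018: g = -0.00558, g' = -1.4185 → β = 0.1979
Converged at β = 0.1979.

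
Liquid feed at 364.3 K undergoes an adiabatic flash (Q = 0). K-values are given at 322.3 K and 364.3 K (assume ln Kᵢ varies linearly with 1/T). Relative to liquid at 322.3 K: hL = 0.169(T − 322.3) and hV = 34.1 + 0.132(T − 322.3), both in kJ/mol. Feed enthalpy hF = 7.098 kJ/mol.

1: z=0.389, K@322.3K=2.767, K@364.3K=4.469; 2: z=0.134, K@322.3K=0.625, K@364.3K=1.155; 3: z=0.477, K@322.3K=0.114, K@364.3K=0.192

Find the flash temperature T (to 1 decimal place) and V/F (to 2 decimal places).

T = 326.6 K, V/F = 0.19

Adiabatic flash: solve Rachford–Rice at each trial T, then check hF = ψ·hV(T) + (1−ψ)·hL(T).
  T = 322.3 K: K = (2.767, 0.625, 0.114), RR gives ψ = 0.152, H_out = 5.187 kJ/mol
  T = 364.3 K: K = (4.469, 1.155, 0.192), RR gives ψ = 0.410, H_out = 20.448 kJ/mol
  T = 343.3 K: K = (3.568, 0.866, 0.150), RR gives ψ = 0.301, H_out = 13.583 kJ/mol
  T = 332.8 K: K = (3.155, 0.739, 0.131), RR gives ψ = 0.234, H_out = 9.666 kJ/mol
  T = 327.6 K: K = (2.960, 0.681, 0.123), RR gives ψ = 0.196, H_out = 7.535 kJ/mol
  T = 325.0 K: K = (2.864, 0.653, 0.118), RR gives ψ = 0.175, H_out = 6.408 kJ/mol
  T = 326.3 K: K = (2.912, 0.667, 0.120), RR gives ψ = 0.186, H_out = 6.977 kJ/mol
Linear interpolation between T = 326.3 (H_out = 6.977) and T = 327.6 (H_out = 7.535) on hF = 7.098 gives T ≈ 326.6 K, at which ψ = 0.19.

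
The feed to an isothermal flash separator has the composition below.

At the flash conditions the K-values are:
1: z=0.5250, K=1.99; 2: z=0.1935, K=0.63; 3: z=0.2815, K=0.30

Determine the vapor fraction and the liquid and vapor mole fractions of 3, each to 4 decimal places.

Rachford–Rice: g(ψ) = Σ zᵢ(Kᵢ−1)/(1+ψ(Kᵢ−1)) = 0.
g(0) = ΣzᵢKᵢ − 1 = 0.2511 and g(1) = 1 − Σzᵢ/Kᵢ = -0.5093, so a root lies in (0, 1).
Iterate (Newton) starting at ψ = 0.53:
  ψ = 0.5300: g = -0.06145, g' = -0.6110 → ψ = 0.4294
  ψ = 0.4294: g = -0.00216, g' = -0.5728 → ψ = 0.4257
Converged at ψ = 0.4257.
Compositions from xᵢ = zᵢ/(1+ψ(Kᵢ−1)), yᵢ = Kᵢxᵢ:
  1: x = 0.3694, y = 0.7350
  2: x = 0.2297, y = 0.1447
  3: x = 0.4010, y = 0.1203

ψ = 0.4257, x_3 = 0.4010, y_3 = 0.1203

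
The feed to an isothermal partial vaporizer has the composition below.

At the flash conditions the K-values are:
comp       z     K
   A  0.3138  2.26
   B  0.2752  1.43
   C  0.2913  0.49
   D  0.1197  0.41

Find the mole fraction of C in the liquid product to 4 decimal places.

Newton–Raphson from ψ = 0.44:
  ψ = 0.4400: g = 0.06695, g' = -0.4441 → ψ = 0.5907
  ψ = 0.5907: g = 0.00001, g' = -0.4495 → ψ = 0.5908
Converged at ψ = 0.5908.
Compositions from xᵢ = zᵢ/(1+ψ(Kᵢ−1)), yᵢ = Kᵢxᵢ:
  A: x = 0.1799, y = 0.4066
  B: x = 0.2195, y = 0.3138
  C: x = 0.4169, y = 0.2043
  D: x = 0.1837, y = 0.0753

x_C = 0.4169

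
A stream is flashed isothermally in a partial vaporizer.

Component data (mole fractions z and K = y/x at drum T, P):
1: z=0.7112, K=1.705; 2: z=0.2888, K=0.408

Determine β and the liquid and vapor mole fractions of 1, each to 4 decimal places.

Binary case is linear: z₁(K₁−1)(1+β(K₂−1)) + z₂(K₂−1)(1+β(K₁−1)) = 0
⇒ β = [z₁(K₁−1)+z₂(K₂−1)] / [−(K₁−1)(K₂−1)] = 0.33043/0.41736 = 0.7917
Compositions from xᵢ = zᵢ/(1+β(Kᵢ−1)), yᵢ = Kᵢxᵢ:
  1: x = 0.4564, y = 0.7782
  2: x = 0.5436, y = 0.2218

β = 0.7917, x_1 = 0.4564, y_1 = 0.7782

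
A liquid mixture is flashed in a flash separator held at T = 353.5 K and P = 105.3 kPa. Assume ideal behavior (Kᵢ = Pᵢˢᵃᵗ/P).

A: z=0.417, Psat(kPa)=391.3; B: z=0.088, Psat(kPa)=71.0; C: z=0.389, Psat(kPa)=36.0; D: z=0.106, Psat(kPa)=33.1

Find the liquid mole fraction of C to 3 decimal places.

x_C = 0.556

Raoult's law: Kᵢ = Pᵢˢᵃᵗ/P = Pᵢˢᵃᵗ/105.3.
  K_A = 391.3/105.3 = 3.71605, K_B = 71.0/105.3 = 0.67426, K_C = 36.0/105.3 = 0.34188, K_D = 33.1/105.3 = 0.31434
Newton–Raphson from ψ = 0.32:
  ψ = 0.320: g = 0.1565, g' = -1.244 → ψ = 0.446
  ψ = 0.446: g = 0.0118, g' = -1.083 → ψ = 0.457
Converged at ψ = 0.457.
Compositions from xᵢ = zᵢ/(1+ψ(Kᵢ−1)), yᵢ = Kᵢxᵢ:
  A: x = 0.186, y = 0.692
  B: x = 0.103, y = 0.070
  C: x = 0.556, y = 0.190
  D: x = 0.154, y = 0.049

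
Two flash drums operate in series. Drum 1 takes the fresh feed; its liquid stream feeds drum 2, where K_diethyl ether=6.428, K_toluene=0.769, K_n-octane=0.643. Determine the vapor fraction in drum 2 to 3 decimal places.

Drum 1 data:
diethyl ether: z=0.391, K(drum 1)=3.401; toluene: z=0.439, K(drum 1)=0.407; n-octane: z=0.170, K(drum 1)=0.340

V/F (drum 2) = 0.607

Drum 1:
Let ψ₁ = V/F and solve Σ zᵢ(Kᵢ−1)/(1+ψ₁(Kᵢ−1)) = 0.
Check two-phase: ΣzᵢKᵢ = 1.566 > 1 and Σzᵢ/Kᵢ = 1.694 > 1, so g(0) = 0.566 > 0 and g(1) = -0.694 < 0.
Newton iteration, ψ₁⁰ = 0.55:
  ψ₁ = 0.550: g = -0.1579, g' = -0.941 → ψ₁ = 0.382
  ψ₁ = 0.382: g = 0.0029, g' = -1.003 → ψ₁ = 0.385
Converged at ψ₁ = 0.385.
Drum-1 compositions:
  diethyl ether: x = 0.203, y = 0.691
  toluene: x = 0.569, y = 0.232
  n-octane: x = 0.228, y = 0.077
Drum-2 feed = drum-1 liquid: z₂ = (0.2032, 0.5689, 0.2279).
Drum 2:
Iterate (Newton) starting at ψ₂ = 0.62:
  ψ₂ = 0.620: g = -0.0053, g' = -0.403 → ψ₂ = 0.607
Converged at ψ₂ = 0.607.
  diethyl ether: x = 0.047, y = 0.304
  toluene: x = 0.662, y = 0.509
  n-octane: x = 0.291, y = 0.187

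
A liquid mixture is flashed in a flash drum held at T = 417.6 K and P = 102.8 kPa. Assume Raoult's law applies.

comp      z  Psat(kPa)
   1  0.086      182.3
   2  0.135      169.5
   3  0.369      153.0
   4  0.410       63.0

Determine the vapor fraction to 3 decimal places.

Raoult's law: Kᵢ = Pᵢˢᵃᵗ/P = Pᵢˢᵃᵗ/102.8.
  K_1 = 182.3/102.8 = 1.77335, K_2 = 169.5/102.8 = 1.64883, K_3 = 153.0/102.8 = 1.48833, K_4 = 63.0/102.8 = 0.61284
Rachford–Rice: g(ψ) = Σ zᵢ(Kᵢ−1)/(1+ψ(Kᵢ−1)) = 0.
g(0) = ΣzᵢKᵢ − 1 = 0.176 and g(1) = 1 − Σzᵢ/Kᵢ = -0.047, so a root lies in (0, 1).
Newton iteration, ψ⁰ = 0.3:
  ψ = 0.300: g = 0.1049, g' = -0.219 → ψ = 0.778
  ψ = 0.778: g = 0.0031, g' = -0.217 → ψ = 0.793
Converged at ψ = 0.793.

ψ = 0.793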